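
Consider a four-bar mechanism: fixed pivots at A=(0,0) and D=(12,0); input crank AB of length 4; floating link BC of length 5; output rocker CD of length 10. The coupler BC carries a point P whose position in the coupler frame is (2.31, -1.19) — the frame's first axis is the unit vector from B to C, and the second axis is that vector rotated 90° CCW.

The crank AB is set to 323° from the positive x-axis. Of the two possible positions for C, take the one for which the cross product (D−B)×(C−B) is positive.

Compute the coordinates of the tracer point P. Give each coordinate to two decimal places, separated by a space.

A=(0,0), D=(12.00,0)
B = A + 4.00·(cos323°, sin323°) = (3.1945, -2.4073)
|BD| = 9.1286
circle(B,5.00) ∩ circle(D,10.00): a=0.4563, h=4.9791
  candidates: C₊=(2.3217,2.5160) cross=45.452; C₋=(4.9477,-7.0898) cross=-45.452
  mode + wants cross > 0 → take C=(2.3217,2.5160) (cross=45.452)
ex = (C−B)/|BC| = (-0.1746,0.9846); ey = (-0.9846,-0.1746)
P = B + 2.31·ex + -1.19·ey = (3.9630,0.0750)

3.96 0.08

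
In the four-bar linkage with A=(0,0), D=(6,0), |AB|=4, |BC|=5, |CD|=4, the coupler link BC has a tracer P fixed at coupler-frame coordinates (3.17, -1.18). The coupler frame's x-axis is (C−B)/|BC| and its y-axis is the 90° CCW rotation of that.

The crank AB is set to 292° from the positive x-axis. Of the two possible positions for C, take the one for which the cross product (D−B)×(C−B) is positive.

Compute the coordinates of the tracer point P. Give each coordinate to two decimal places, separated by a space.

A=(0,0), D=(6.00,0)
B = A + 4.00·(cos292°, sin292°) = (1.4984, -3.7087)
|BD| = 5.8326
circle(B,5.00) ∩ circle(D,4.00): a=3.6878, h=3.3764
  candidates: C₊=(2.1977,1.2421) cross=19.693; C₋=(6.4916,-3.9697) cross=-19.693
  mode + wants cross > 0 → take C=(2.1977,1.2421) (cross=19.693)
ex = (C−B)/|BC| = (0.1399,0.9902); ey = (-0.9902,0.1399)
P = B + 3.17·ex + -1.18·ey = (3.1102,-0.7349)

3.11 -0.73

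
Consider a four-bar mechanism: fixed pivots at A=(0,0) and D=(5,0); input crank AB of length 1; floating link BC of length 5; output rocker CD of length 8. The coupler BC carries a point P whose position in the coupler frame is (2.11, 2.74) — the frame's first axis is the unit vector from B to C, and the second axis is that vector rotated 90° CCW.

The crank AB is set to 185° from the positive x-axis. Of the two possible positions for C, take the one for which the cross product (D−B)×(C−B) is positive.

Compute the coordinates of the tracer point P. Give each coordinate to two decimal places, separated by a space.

-3.87 1.84

A=(0,0), D=(5.00,0)
B = A + 1.00·(cos185°, sin185°) = (-0.9962, -0.0872)
|BD| = 5.9968
circle(B,5.00) ∩ circle(D,8.00): a=-0.2533, h=4.9936
  candidates: C₊=(-1.3220,4.9022) cross=29.946; C₋=(-1.1769,-5.0839) cross=-29.946
  mode + wants cross > 0 → take C=(-1.3220,4.9022) (cross=29.946)
ex = (C−B)/|BC| = (-0.0652,0.9979); ey = (-0.9979,-0.0652)
P = B + 2.11·ex + 2.74·ey = (-3.8679,1.8398)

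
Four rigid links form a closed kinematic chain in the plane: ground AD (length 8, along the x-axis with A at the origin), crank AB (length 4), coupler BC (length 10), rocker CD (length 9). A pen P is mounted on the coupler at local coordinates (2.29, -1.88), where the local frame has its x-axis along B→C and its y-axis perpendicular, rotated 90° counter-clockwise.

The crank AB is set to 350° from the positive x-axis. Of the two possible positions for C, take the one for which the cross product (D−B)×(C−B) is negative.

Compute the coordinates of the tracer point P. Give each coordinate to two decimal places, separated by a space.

3.74 -3.65

A=(0,0), D=(8.00,0)
B = A + 4.00·(cos350°, sin350°) = (3.9392, -0.6946)
|BD| = 4.1197
circle(B,10.00) ∩ circle(D,9.00): a=4.3658, h=8.9966
  candidates: C₊=(6.7257,8.9093) cross=37.064; C₋=(9.7594,-8.8264) cross=-37.064
  mode - wants cross < 0 → take C=(9.7594,-8.8264) (cross=-37.064)
ex = (C−B)/|BC| = (0.5820,-0.8132); ey = (0.8132,0.5820)
P = B + 2.29·ex + -1.88·ey = (3.7433,-3.6510)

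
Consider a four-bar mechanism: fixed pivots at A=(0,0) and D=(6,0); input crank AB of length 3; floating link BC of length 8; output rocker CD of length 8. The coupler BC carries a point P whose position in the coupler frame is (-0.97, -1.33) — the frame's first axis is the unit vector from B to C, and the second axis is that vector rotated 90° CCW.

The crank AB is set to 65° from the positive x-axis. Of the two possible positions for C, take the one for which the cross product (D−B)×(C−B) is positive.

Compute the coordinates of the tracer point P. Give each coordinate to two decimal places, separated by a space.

A=(0,0), D=(6.00,0)
B = A + 3.00·(cos65°, sin65°) = (1.2679, 2.7189)
|BD| = 5.4576
circle(B,8.00) ∩ circle(D,8.00): a=2.7288, h=7.5202
  candidates: C₊=(7.3804,7.8800) cross=41.043; C₋=(-0.1125,-5.1611) cross=-41.043
  mode + wants cross > 0 → take C=(7.3804,7.8800) (cross=41.043)
ex = (C−B)/|BC| = (0.7641,0.6451); ey = (-0.6451,0.7641)
P = B + -0.97·ex + -1.33·ey = (1.3847,1.0769)

1.38 1.08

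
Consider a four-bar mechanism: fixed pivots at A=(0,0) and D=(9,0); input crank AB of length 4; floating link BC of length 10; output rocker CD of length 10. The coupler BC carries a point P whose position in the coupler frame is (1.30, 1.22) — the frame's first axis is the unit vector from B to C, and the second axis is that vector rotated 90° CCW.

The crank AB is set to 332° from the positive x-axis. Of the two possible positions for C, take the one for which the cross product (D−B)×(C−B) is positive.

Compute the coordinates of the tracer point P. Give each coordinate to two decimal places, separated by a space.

2.26 -0.62

A=(0,0), D=(9.00,0)
B = A + 4.00·(cos332°, sin332°) = (3.5318, -1.8779)
|BD| = 5.7817
circle(B,10.00) ∩ circle(D,10.00): a=2.8908, h=9.5730
  candidates: C₊=(3.1566,8.1151) cross=55.348; C₋=(9.3752,-9.9930) cross=-55.348
  mode + wants cross > 0 → take C=(3.1566,8.1151) (cross=55.348)
ex = (C−B)/|BC| = (-0.0375,0.9993); ey = (-0.9993,-0.0375)
P = B + 1.30·ex + 1.22·ey = (2.2639,-0.6246)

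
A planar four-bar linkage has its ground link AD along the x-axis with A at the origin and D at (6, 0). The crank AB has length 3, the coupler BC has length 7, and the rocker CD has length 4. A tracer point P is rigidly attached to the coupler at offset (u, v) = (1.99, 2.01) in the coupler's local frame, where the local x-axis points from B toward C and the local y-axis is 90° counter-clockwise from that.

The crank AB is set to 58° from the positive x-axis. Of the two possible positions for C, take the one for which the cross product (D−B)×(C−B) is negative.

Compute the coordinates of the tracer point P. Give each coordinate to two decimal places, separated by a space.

A=(0,0), D=(6.00,0)
B = A + 3.00·(cos58°, sin58°) = (1.5898, 2.5441)
|BD| = 5.0915
circle(B,7.00) ∩ circle(D,4.00): a=5.7865, h=3.9392
  candidates: C₊=(8.5704,3.0648) cross=20.056; C₋=(4.6337,-3.7594) cross=-20.056
  mode - wants cross < 0 → take C=(4.6337,-3.7594) (cross=-20.056)
ex = (C−B)/|BC| = (0.4348,-0.9005); ey = (0.9005,0.4348)
P = B + 1.99·ex + 2.01·ey = (4.2651,1.6262)

4.27 1.63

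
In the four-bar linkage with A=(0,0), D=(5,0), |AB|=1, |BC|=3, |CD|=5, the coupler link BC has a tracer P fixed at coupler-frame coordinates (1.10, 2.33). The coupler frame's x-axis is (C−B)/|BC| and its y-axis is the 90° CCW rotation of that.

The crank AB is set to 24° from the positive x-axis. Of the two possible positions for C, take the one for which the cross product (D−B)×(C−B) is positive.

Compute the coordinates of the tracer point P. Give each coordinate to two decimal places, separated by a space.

-1.25 1.81

A=(0,0), D=(5.00,0)
B = A + 1.00·(cos24°, sin24°) = (0.9135, 0.4067)
|BD| = 4.1066
circle(B,3.00) ∩ circle(D,5.00): a=0.1053, h=2.9982
  candidates: C₊=(1.3152,3.3797) cross=12.312; C₋=(0.7213,-2.5871) cross=-12.312
  mode + wants cross > 0 → take C=(1.3152,3.3797) (cross=12.312)
ex = (C−B)/|BC| = (0.1339,0.9910); ey = (-0.9910,0.1339)
P = B + 1.10·ex + 2.33·ey = (-1.2482,1.8088)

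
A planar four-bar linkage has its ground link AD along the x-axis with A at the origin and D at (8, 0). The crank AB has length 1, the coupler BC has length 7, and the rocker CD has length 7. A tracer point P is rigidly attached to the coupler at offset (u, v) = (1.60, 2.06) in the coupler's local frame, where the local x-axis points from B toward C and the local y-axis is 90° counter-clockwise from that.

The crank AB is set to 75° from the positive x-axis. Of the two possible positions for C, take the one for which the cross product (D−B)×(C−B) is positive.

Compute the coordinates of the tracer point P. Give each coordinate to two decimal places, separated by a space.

-0.25 3.52

A=(0,0), D=(8.00,0)
B = A + 1.00·(cos75°, sin75°) = (0.2588, 0.9659)
|BD| = 7.8012
circle(B,7.00) ∩ circle(D,7.00): a=3.9006, h=5.8125
  candidates: C₊=(4.8491,6.2507) cross=45.345; C₋=(3.4097,-5.2848) cross=-45.345
  mode + wants cross > 0 → take C=(4.8491,6.2507) (cross=45.345)
ex = (C−B)/|BC| = (0.6558,0.7550); ey = (-0.7550,0.6558)
P = B + 1.60·ex + 2.06·ey = (-0.2472,3.5247)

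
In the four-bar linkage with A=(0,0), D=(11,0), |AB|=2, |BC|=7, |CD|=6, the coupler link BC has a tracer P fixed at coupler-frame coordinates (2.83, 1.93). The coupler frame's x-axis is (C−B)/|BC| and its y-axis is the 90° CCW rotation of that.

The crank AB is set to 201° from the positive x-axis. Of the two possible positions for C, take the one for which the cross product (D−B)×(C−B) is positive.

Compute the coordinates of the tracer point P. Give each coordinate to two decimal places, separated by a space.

0.58 1.68

A=(0,0), D=(11.00,0)
B = A + 2.00·(cos201°, sin201°) = (-1.8672, -0.7167)
|BD| = 12.8871
circle(B,7.00) ∩ circle(D,6.00): a=6.9479, h=0.8522
  candidates: C₊=(5.0226,0.5205) cross=10.982; C₋=(5.1174,-1.1812) cross=-10.982
  mode + wants cross > 0 → take C=(5.0226,0.5205) (cross=10.982)
ex = (C−B)/|BC| = (0.9843,0.1768); ey = (-0.1768,0.9843)
P = B + 2.83·ex + 1.93·ey = (0.5771,1.6831)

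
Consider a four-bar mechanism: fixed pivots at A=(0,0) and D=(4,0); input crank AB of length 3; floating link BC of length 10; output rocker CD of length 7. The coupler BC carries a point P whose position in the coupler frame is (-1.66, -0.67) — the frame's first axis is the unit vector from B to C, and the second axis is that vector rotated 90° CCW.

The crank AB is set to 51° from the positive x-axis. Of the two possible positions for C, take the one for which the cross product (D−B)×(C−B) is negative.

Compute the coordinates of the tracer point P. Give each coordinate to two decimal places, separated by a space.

0.52 3.49

A=(0,0), D=(4.00,0)
B = A + 3.00·(cos51°, sin51°) = (1.8880, 2.3314)
|BD| = 3.1458
circle(B,10.00) ∩ circle(D,7.00): a=9.6789, h=2.5139
  candidates: C₊=(10.2492,-3.1540) cross=7.908; C₋=(6.5230,-6.5295) cross=-7.908
  mode - wants cross < 0 → take C=(6.5230,-6.5295) (cross=-7.908)
ex = (C−B)/|BC| = (0.4635,-0.8861); ey = (0.8861,0.4635)
P = B + -1.66·ex + -0.67·ey = (0.5249,3.4918)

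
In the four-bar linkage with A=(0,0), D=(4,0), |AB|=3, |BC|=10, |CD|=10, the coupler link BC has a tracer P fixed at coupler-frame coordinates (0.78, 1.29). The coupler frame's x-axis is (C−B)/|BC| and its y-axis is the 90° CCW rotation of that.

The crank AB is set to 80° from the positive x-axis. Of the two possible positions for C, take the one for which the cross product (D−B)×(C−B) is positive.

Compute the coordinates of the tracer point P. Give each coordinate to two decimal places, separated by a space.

0.38 4.46

A=(0,0), D=(4.00,0)
B = A + 3.00·(cos80°, sin80°) = (0.5209, 2.9544)
|BD| = 4.5643
circle(B,10.00) ∩ circle(D,10.00): a=2.2821, h=9.7361
  candidates: C₊=(8.5626,8.8985) cross=44.438; C₋=(-4.0417,-5.9440) cross=-44.438
  mode + wants cross > 0 → take C=(8.5626,8.8985) (cross=44.438)
ex = (C−B)/|BC| = (0.8042,0.5944); ey = (-0.5944,0.8042)
P = B + 0.78·ex + 1.29·ey = (0.3814,4.4554)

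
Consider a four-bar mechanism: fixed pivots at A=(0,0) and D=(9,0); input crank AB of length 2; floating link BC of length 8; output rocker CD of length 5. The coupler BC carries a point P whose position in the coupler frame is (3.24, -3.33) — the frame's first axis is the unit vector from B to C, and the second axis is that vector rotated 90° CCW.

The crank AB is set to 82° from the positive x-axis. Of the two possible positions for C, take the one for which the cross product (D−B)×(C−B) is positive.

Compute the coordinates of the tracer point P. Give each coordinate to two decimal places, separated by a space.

4.49 0.03

A=(0,0), D=(9.00,0)
B = A + 2.00·(cos82°, sin82°) = (0.2783, 1.9805)
|BD| = 8.9437
circle(B,8.00) ∩ circle(D,5.00): a=6.6522, h=4.4440
  candidates: C₊=(7.7494,4.8411) cross=39.745; C₋=(5.7813,-3.8262) cross=-39.745
  mode + wants cross > 0 → take C=(7.7494,4.8411) (cross=39.745)
ex = (C−B)/|BC| = (0.9339,0.3576); ey = (-0.3576,0.9339)
P = B + 3.24·ex + -3.33·ey = (4.4948,0.0292)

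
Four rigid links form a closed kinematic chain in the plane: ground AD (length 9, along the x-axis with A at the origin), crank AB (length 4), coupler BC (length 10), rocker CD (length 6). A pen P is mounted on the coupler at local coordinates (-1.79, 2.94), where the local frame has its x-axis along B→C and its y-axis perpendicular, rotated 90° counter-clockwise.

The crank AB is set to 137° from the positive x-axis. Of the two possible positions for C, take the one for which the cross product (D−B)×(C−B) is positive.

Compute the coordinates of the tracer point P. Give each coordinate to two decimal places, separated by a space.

A=(0,0), D=(9.00,0)
B = A + 4.00·(cos137°, sin137°) = (-2.9254, 2.7280)
|BD| = 12.2335
circle(B,10.00) ∩ circle(D,6.00): a=8.7325, h=4.8727
  candidates: C₊=(6.6738,5.5307) cross=59.610; C₋=(4.5006,-3.9693) cross=-59.610
  mode + wants cross > 0 → take C=(6.6738,5.5307) (cross=59.610)
ex = (C−B)/|BC| = (0.9599,0.2803); ey = (-0.2803,0.9599)
P = B + -1.79·ex + 2.94·ey = (-5.4677,5.0485)

-5.47 5.05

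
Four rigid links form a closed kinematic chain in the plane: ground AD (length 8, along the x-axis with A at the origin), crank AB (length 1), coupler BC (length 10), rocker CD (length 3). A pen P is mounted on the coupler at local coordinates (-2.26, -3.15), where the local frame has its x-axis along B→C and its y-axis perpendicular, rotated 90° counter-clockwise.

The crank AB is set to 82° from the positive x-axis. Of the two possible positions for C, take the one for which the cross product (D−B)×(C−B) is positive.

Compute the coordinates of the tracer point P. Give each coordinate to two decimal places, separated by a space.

A=(0,0), D=(8.00,0)
B = A + 1.00·(cos82°, sin82°) = (0.1392, 0.9903)
|BD| = 7.9230
circle(B,10.00) ∩ circle(D,3.00): a=9.7043, h=2.4139
  candidates: C₊=(10.0691,2.1723) cross=19.125; C₋=(9.4657,-2.6176) cross=-19.125
  mode + wants cross > 0 → take C=(10.0691,2.1723) (cross=19.125)
ex = (C−B)/|BC| = (0.9930,0.1182); ey = (-0.1182,0.9930)
P = B + -2.26·ex + -3.15·ey = (-1.7326,-2.4048)

-1.73 -2.40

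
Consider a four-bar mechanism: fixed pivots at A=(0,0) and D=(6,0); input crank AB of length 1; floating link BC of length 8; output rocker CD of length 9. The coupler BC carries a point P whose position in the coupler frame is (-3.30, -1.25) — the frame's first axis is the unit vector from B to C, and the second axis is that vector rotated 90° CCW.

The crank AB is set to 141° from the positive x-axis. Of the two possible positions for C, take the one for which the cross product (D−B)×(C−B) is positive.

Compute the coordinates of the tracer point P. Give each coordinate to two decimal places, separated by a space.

A=(0,0), D=(6.00,0)
B = A + 1.00·(cos141°, sin141°) = (-0.7771, 0.6293)
|BD| = 6.8063
circle(B,8.00) ∩ circle(D,9.00): a=2.1543, h=7.7045
  candidates: C₊=(2.0803,8.1016) cross=52.439; C₋=(0.6556,-7.2413) cross=-52.439
  mode + wants cross > 0 → take C=(2.0803,8.1016) (cross=52.439)
ex = (C−B)/|BC| = (0.3572,0.9340); ey = (-0.9340,0.3572)
P = B + -3.30·ex + -1.25·ey = (-0.7883,-2.8995)

-0.79 -2.90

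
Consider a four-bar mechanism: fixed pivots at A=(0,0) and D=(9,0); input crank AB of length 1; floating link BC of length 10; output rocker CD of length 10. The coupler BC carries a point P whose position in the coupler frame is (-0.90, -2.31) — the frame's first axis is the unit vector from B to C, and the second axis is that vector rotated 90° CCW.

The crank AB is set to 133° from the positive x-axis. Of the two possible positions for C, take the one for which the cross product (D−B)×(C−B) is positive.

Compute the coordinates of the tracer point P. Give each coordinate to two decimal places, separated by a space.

A=(0,0), D=(9.00,0)
B = A + 1.00·(cos133°, sin133°) = (-0.6820, 0.7314)
|BD| = 9.7096
circle(B,10.00) ∩ circle(D,10.00): a=4.8548, h=8.7425
  candidates: C₊=(4.8175,9.0833) cross=84.886; C₋=(3.5005,-8.3520) cross=-84.886
  mode + wants cross > 0 → take C=(4.8175,9.0833) (cross=84.886)
ex = (C−B)/|BC| = (0.5500,0.8352); ey = (-0.8352,0.5500)
P = B + -0.90·ex + -2.31·ey = (0.7524,-1.2907)

0.75 -1.29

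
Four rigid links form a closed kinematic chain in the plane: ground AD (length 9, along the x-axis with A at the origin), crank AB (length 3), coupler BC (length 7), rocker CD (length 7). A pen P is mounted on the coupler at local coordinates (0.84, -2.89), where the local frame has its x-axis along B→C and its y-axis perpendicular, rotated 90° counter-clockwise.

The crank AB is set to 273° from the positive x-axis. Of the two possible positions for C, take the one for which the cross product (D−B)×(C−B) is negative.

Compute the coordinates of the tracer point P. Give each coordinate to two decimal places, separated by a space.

-0.53 -5.93

A=(0,0), D=(9.00,0)
B = A + 3.00·(cos273°, sin273°) = (0.1570, -2.9959)
|BD| = 9.3367
circle(B,7.00) ∩ circle(D,7.00): a=4.6683, h=5.2160
  candidates: C₊=(2.9048,3.4422) cross=48.700; C₋=(6.2522,-6.4381) cross=-48.700
  mode - wants cross < 0 → take C=(6.2522,-6.4381) (cross=-48.700)
ex = (C−B)/|BC| = (0.8707,-0.4917); ey = (0.4917,0.8707)
P = B + 0.84·ex + -2.89·ey = (-0.5327,-5.9254)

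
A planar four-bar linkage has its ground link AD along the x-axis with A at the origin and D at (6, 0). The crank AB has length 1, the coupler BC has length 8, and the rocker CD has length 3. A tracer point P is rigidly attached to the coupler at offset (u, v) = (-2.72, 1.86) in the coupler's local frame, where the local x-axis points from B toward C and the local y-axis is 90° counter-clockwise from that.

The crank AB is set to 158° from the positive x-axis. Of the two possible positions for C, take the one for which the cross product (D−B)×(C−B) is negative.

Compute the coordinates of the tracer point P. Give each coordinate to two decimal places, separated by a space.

A=(0,0), D=(6.00,0)
B = A + 1.00·(cos158°, sin158°) = (-0.9272, 0.3746)
|BD| = 6.9373
circle(B,8.00) ∩ circle(D,3.00): a=7.4327, h=2.9588
  candidates: C₊=(6.6545,2.9277) cross=20.526; C₋=(6.3349,-2.9812) cross=-20.526
  mode - wants cross < 0 → take C=(6.3349,-2.9812) (cross=-20.526)
ex = (C−B)/|BC| = (0.9078,-0.4195); ey = (0.4195,0.9078)
P = B + -2.72·ex + 1.86·ey = (-2.6161,3.2040)

-2.62 3.20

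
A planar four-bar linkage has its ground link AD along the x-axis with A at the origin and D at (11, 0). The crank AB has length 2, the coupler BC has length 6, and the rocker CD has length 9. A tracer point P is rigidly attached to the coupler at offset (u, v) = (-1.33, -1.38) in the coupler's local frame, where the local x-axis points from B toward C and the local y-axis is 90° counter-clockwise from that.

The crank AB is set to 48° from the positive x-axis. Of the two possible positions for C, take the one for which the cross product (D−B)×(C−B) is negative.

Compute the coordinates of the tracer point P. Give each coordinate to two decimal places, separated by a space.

A=(0,0), D=(11.00,0)
B = A + 2.00·(cos48°, sin48°) = (1.3383, 1.4863)
|BD| = 9.7754
circle(B,6.00) ∩ circle(D,9.00): a=2.5860, h=5.4141
  candidates: C₊=(4.7174,6.4443) cross=52.925; C₋=(3.0710,-4.2581) cross=-52.925
  mode - wants cross < 0 → take C=(3.0710,-4.2581) (cross=-52.925)
ex = (C−B)/|BC| = (0.2888,-0.9574); ey = (0.9574,0.2888)
P = B + -1.33·ex + -1.38·ey = (-0.3670,2.3611)

-0.37 2.36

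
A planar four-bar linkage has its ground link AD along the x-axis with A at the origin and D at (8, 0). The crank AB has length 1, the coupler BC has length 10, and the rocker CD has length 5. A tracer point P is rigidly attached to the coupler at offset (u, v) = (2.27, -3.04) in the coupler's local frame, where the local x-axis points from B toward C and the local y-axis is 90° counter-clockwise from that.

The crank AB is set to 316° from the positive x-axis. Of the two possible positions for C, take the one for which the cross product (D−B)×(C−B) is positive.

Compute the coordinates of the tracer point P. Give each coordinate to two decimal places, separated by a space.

4.30 -1.95

A=(0,0), D=(8.00,0)
B = A + 1.00·(cos316°, sin316°) = (0.7193, -0.6947)
|BD| = 7.3137
circle(B,10.00) ∩ circle(D,5.00): a=8.7842, h=4.7789
  candidates: C₊=(9.0099,4.8969) cross=34.951; C₋=(9.9177,-4.6176) cross=-34.951
  mode + wants cross > 0 → take C=(9.0099,4.8969) (cross=34.951)
ex = (C−B)/|BC| = (0.8291,0.5592); ey = (-0.5592,0.8291)
P = B + 2.27·ex + -3.04·ey = (4.3012,-1.9457)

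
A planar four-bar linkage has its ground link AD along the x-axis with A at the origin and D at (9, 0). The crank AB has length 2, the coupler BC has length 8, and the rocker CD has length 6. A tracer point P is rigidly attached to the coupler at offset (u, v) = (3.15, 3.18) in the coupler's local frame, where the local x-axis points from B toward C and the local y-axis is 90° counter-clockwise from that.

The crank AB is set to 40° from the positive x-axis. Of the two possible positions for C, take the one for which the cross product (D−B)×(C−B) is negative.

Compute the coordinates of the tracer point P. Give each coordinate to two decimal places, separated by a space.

A=(0,0), D=(9.00,0)
B = A + 2.00·(cos40°, sin40°) = (1.5321, 1.2856)
|BD| = 7.5778
circle(B,8.00) ∩ circle(D,6.00): a=5.6364, h=5.6772
  candidates: C₊=(8.0499,5.9243) cross=43.021; C₋=(6.1236,-5.2656) cross=-43.021
  mode - wants cross < 0 → take C=(6.1236,-5.2656) (cross=-43.021)
ex = (C−B)/|BC| = (0.5739,-0.8189); ey = (0.8189,0.5739)
P = B + 3.15·ex + 3.18·ey = (5.9441,0.5312)

5.94 0.53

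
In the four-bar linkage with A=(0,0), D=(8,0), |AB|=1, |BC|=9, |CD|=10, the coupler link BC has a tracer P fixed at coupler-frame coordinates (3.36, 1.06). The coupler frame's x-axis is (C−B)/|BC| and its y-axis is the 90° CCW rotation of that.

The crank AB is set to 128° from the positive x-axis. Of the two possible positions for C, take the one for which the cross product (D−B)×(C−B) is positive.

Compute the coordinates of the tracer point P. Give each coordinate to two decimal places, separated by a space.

A=(0,0), D=(8.00,0)
B = A + 1.00·(cos128°, sin128°) = (-0.6157, 0.7880)
|BD| = 8.6516
circle(B,9.00) ∩ circle(D,10.00): a=3.2278, h=8.4013
  candidates: C₊=(3.3639,8.8604) cross=72.685; C₋=(1.8335,-7.8723) cross=-72.685
  mode + wants cross > 0 → take C=(3.3639,8.8604) (cross=72.685)
ex = (C−B)/|BC| = (0.4422,0.8969); ey = (-0.8969,0.4422)
P = B + 3.36·ex + 1.06·ey = (-0.0807,4.2704)

-0.08 4.27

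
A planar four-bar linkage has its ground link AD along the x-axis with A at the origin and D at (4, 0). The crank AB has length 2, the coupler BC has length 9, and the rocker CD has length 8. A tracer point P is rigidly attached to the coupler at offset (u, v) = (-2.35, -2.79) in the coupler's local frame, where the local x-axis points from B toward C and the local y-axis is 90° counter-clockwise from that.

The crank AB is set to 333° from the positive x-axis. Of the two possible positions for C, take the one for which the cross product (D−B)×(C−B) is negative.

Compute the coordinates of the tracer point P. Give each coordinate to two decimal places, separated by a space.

A=(0,0), D=(4.00,0)
B = A + 2.00·(cos333°, sin333°) = (1.7820, -0.9080)
|BD| = 2.3966
circle(B,9.00) ∩ circle(D,8.00): a=4.7449, h=7.6476
  candidates: C₊=(3.2759,7.9672) cross=18.329; C₋=(9.0706,-6.1878) cross=-18.329
  mode - wants cross < 0 → take C=(9.0706,-6.1878) (cross=-18.329)
ex = (C−B)/|BC| = (0.8098,-0.5866); ey = (0.5866,0.8098)
P = B + -2.35·ex + -2.79·ey = (-1.7579,-1.7888)

-1.76 -1.79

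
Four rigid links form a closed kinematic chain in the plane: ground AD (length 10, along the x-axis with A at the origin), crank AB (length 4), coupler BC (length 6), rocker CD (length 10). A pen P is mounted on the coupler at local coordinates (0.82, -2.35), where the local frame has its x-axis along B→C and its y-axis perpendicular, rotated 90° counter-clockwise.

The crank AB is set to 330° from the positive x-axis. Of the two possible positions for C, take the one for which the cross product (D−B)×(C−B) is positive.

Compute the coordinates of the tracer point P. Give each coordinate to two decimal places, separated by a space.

5.12 -0.14

A=(0,0), D=(10.00,0)
B = A + 4.00·(cos330°, sin330°) = (3.4641, -2.0000)
|BD| = 6.8351
circle(B,6.00) ∩ circle(D,10.00): a=-1.2642, h=5.8653
  candidates: C₊=(0.5390,3.2387) cross=40.090; C₋=(3.9715,-7.9785) cross=-40.090
  mode + wants cross > 0 → take C=(0.5390,3.2387) (cross=40.090)
ex = (C−B)/|BC| = (-0.4875,0.8731); ey = (-0.8731,-0.4875)
P = B + 0.82·ex + -2.35·ey = (5.1161,-0.1384)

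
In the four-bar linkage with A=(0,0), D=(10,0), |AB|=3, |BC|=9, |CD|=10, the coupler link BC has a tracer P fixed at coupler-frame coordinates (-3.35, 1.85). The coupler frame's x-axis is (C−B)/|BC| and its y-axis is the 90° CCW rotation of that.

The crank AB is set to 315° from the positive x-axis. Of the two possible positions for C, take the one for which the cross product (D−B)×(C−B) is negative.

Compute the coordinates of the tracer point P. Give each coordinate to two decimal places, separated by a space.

1.78 1.69

A=(0,0), D=(10.00,0)
B = A + 3.00·(cos315°, sin315°) = (2.1213, -2.1213)
|BD| = 8.1593
circle(B,9.00) ∩ circle(D,10.00): a=2.9153, h=8.5147
  candidates: C₊=(2.7226,6.8586) cross=69.474; C₋=(7.1501,-9.5853) cross=-69.474
  mode - wants cross < 0 → take C=(7.1501,-9.5853) (cross=-69.474)
ex = (C−B)/|BC| = (0.5588,-0.8293); ey = (0.8293,0.5588)
P = B + -3.35·ex + 1.85·ey = (1.7838,1.6906)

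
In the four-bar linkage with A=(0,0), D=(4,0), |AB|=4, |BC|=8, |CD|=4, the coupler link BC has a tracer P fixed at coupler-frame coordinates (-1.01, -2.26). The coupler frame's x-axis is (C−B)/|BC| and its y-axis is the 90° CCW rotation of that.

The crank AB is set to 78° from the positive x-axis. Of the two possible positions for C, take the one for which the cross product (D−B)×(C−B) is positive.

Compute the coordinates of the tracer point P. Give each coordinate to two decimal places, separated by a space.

A=(0,0), D=(4.00,0)
B = A + 4.00·(cos78°, sin78°) = (0.8316, 3.9126)
|BD| = 5.0346
circle(B,8.00) ∩ circle(D,4.00): a=7.2843, h=3.3073
  candidates: C₊=(7.9861,0.3330) cross=16.651; C₋=(2.8455,-3.8298) cross=-16.651
  mode + wants cross > 0 → take C=(7.9861,0.3330) (cross=16.651)
ex = (C−B)/|BC| = (0.8943,-0.4475); ey = (0.4475,0.8943)
P = B + -1.01·ex + -2.26·ey = (-1.0828,2.3434)

-1.08 2.34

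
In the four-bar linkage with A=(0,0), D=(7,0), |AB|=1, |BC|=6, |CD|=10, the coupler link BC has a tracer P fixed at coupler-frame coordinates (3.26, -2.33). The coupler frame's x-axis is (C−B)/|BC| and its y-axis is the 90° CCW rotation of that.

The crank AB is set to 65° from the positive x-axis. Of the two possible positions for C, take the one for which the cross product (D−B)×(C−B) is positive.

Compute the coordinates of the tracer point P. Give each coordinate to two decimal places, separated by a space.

A=(0,0), D=(7.00,0)
B = A + 1.00·(cos65°, sin65°) = (0.4226, 0.9063)
|BD| = 6.6395
circle(B,6.00) ∩ circle(D,10.00): a=-1.4999, h=5.8095
  candidates: C₊=(-0.2702,6.8662) cross=38.572; C₋=(-1.8562,-4.6441) cross=-38.572
  mode + wants cross > 0 → take C=(-0.2702,6.8662) (cross=38.572)
ex = (C−B)/|BC| = (-0.1155,0.9933); ey = (-0.9933,-0.1155)
P = B + 3.26·ex + -2.33·ey = (2.3606,4.4135)

2.36 4.41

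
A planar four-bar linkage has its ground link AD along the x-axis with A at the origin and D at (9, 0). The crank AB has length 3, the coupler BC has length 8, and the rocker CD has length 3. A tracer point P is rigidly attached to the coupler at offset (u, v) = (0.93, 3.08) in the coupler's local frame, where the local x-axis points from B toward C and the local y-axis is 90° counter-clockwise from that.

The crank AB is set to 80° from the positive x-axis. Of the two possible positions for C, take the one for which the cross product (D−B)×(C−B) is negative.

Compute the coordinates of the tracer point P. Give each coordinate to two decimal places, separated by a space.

3.17 4.79

A=(0,0), D=(9.00,0)
B = A + 3.00·(cos80°, sin80°) = (0.5209, 2.9544)
|BD| = 8.9790
circle(B,8.00) ∩ circle(D,3.00): a=7.5522, h=2.6390
  candidates: C₊=(8.5209,2.9615) cross=23.695; C₋=(6.7843,-2.0226) cross=-23.695
  mode - wants cross < 0 → take C=(6.7843,-2.0226) (cross=-23.695)
ex = (C−B)/|BC| = (0.7829,-0.6221); ey = (0.6221,0.7829)
P = B + 0.93·ex + 3.08·ey = (3.1652,4.7872)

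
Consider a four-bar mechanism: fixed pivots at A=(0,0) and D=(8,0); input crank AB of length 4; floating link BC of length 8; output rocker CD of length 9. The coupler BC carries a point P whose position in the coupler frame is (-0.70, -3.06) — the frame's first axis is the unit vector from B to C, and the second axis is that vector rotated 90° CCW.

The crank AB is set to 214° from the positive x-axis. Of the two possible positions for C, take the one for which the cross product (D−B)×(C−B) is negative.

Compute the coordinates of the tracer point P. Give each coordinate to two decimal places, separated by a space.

A=(0,0), D=(8.00,0)
B = A + 4.00·(cos214°, sin214°) = (-3.3162, -2.2368)
|BD| = 11.5351
circle(B,8.00) ∩ circle(D,9.00): a=5.0307, h=6.2203
  candidates: C₊=(0.4128,4.8410) cross=71.752; C₋=(2.8252,-7.3635) cross=-71.752
  mode - wants cross < 0 → take C=(2.8252,-7.3635) (cross=-71.752)
ex = (C−B)/|BC| = (0.7677,-0.6408); ey = (0.6408,0.7677)
P = B + -0.70·ex + -3.06·ey = (-5.8145,-4.1373)

-5.81 -4.14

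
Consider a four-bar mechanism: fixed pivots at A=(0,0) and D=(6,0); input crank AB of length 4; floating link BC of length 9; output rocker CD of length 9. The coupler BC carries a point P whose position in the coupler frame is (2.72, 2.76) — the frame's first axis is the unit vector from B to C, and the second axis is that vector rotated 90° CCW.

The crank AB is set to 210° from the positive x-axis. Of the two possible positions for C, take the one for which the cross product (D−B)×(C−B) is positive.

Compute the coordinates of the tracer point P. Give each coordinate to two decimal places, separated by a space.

A=(0,0), D=(6.00,0)
B = A + 4.00·(cos210°, sin210°) = (-3.4641, -2.0000)
|BD| = 9.6731
circle(B,9.00) ∩ circle(D,9.00): a=4.8366, h=7.5900
  candidates: C₊=(-0.3013,6.4260) cross=73.419; C₋=(2.8372,-8.4260) cross=-73.419
  mode + wants cross > 0 → take C=(-0.3013,6.4260) (cross=73.419)
ex = (C−B)/|BC| = (0.3514,0.9362); ey = (-0.9362,0.3514)
P = B + 2.72·ex + 2.76·ey = (-5.0922,1.5164)

-5.09 1.52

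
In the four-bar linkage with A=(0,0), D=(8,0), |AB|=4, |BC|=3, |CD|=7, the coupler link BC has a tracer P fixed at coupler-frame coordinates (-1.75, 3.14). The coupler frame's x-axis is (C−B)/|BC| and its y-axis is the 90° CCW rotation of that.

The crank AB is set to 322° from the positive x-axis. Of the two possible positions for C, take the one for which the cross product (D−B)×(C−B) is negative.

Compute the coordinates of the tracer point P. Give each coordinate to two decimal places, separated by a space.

6.01 -0.28

A=(0,0), D=(8.00,0)
B = A + 4.00·(cos322°, sin322°) = (3.1520, -2.4626)
|BD| = 5.4376
circle(B,3.00) ∩ circle(D,7.00): a=-0.9593, h=2.8425
  candidates: C₊=(1.0094,-0.3629) cross=15.456; C₋=(3.5841,-5.4314) cross=-15.456
  mode - wants cross < 0 → take C=(3.5841,-5.4314) (cross=-15.456)
ex = (C−B)/|BC| = (0.1440,-0.9896); ey = (0.9896,0.1440)
P = B + -1.75·ex + 3.14·ey = (6.0073,-0.2787)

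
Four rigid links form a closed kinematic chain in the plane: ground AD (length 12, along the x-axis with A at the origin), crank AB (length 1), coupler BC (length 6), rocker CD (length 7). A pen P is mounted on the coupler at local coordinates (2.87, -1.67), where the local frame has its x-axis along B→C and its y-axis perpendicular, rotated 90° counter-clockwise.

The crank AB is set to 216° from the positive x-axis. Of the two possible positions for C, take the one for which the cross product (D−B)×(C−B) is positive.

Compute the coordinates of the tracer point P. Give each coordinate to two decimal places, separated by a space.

A=(0,0), D=(12.00,0)
B = A + 1.00·(cos216°, sin216°) = (-0.8090, -0.5878)
|BD| = 12.8225
circle(B,6.00) ∩ circle(D,7.00): a=5.9043, h=1.0672
  candidates: C₊=(5.0402,0.7490) cross=13.684; C₋=(5.1380,-1.3832) cross=-13.684
  mode + wants cross > 0 → take C=(5.0402,0.7490) (cross=13.684)
ex = (C−B)/|BC| = (0.9749,0.2228); ey = (-0.2228,0.9749)
P = B + 2.87·ex + -1.67·ey = (2.3609,-1.5764)

2.36 -1.58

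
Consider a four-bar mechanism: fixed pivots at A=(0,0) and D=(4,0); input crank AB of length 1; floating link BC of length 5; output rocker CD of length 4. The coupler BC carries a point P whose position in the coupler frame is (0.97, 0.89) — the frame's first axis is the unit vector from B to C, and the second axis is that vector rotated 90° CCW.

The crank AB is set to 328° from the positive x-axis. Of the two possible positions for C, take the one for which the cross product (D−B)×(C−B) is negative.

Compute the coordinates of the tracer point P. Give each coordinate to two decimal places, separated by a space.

2.16 -0.55

A=(0,0), D=(4.00,0)
B = A + 1.00·(cos328°, sin328°) = (0.8480, -0.5299)
|BD| = 3.1962
circle(B,5.00) ∩ circle(D,4.00): a=3.0060, h=3.9955
  candidates: C₊=(3.1500,3.9086) cross=12.770; C₋=(4.4749,-3.9717) cross=-12.770
  mode - wants cross < 0 → take C=(4.4749,-3.9717) (cross=-12.770)
ex = (C−B)/|BC| = (0.7254,-0.6884); ey = (0.6884,0.7254)
P = B + 0.97·ex + 0.89·ey = (2.1643,-0.5520)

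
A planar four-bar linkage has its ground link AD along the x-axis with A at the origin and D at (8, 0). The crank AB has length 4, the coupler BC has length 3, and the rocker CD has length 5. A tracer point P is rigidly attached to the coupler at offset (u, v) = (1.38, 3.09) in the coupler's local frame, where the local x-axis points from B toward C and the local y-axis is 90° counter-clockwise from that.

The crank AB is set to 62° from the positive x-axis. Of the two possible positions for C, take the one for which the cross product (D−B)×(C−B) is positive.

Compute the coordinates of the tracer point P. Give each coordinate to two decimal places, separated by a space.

A=(0,0), D=(8.00,0)
B = A + 4.00·(cos62°, sin62°) = (1.8779, 3.5318)
|BD| = 7.0678
circle(B,3.00) ∩ circle(D,5.00): a=2.4020, h=1.7973
  candidates: C₊=(4.8566,3.8883) cross=12.703; C₋=(3.0604,0.7747) cross=-12.703
  mode + wants cross > 0 → take C=(4.8566,3.8883) (cross=12.703)
ex = (C−B)/|BC| = (0.9929,0.1188); ey = (-0.1188,0.9929)
P = B + 1.38·ex + 3.09·ey = (2.8809,6.7639)

2.88 6.76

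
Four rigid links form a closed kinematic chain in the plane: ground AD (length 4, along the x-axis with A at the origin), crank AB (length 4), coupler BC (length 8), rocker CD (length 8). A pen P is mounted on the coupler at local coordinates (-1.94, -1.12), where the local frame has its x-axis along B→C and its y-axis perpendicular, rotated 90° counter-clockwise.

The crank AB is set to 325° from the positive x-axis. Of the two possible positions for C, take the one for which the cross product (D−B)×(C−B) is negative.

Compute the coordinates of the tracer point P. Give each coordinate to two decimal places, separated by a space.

A=(0,0), D=(4.00,0)
B = A + 4.00·(cos325°, sin325°) = (3.2766, -2.2943)
|BD| = 2.4056
circle(B,8.00) ∩ circle(D,8.00): a=1.2028, h=7.9091
  candidates: C₊=(-3.9047,1.2311) cross=19.026; C₋=(11.1813,-3.5255) cross=-19.026
  mode - wants cross < 0 → take C=(11.1813,-3.5255) (cross=-19.026)
ex = (C−B)/|BC| = (0.9881,-0.1539); ey = (0.1539,0.9881)
P = B + -1.94·ex + -1.12·ey = (1.1874,-3.1024)

1.19 -3.10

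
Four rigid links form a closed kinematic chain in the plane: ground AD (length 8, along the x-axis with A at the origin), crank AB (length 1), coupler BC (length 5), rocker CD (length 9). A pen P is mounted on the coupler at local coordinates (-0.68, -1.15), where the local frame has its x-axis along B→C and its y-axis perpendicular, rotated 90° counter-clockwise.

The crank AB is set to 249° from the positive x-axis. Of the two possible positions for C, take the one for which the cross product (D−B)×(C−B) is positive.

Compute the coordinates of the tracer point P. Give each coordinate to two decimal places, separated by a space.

0.75 -1.69

A=(0,0), D=(8.00,0)
B = A + 1.00·(cos249°, sin249°) = (-0.3584, -0.9336)
|BD| = 8.4103
circle(B,5.00) ∩ circle(D,9.00): a=0.8759, h=4.9227
  candidates: C₊=(-0.0343,4.0559) cross=41.401; C₋=(1.0586,-5.7286) cross=-41.401
  mode + wants cross > 0 → take C=(-0.0343,4.0559) (cross=41.401)
ex = (C−B)/|BC| = (0.0648,0.9979); ey = (-0.9979,0.0648)
P = B + -0.68·ex + -1.15·ey = (0.7451,-1.6867)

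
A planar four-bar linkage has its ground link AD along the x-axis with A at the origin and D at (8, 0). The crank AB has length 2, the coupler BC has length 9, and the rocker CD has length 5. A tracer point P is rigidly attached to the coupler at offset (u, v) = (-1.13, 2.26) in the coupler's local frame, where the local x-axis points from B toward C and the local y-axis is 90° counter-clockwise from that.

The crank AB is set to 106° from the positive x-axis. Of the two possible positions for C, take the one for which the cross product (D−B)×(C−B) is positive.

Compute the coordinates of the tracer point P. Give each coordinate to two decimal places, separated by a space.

-2.39 3.66

A=(0,0), D=(8.00,0)
B = A + 2.00·(cos106°, sin106°) = (-0.5513, 1.9225)
|BD| = 8.7647
circle(B,9.00) ∩ circle(D,5.00): a=7.5770, h=4.8569
  candidates: C₊=(7.9065,4.9991) cross=42.569; C₋=(5.7758,-4.4781) cross=-42.569
  mode + wants cross > 0 → take C=(7.9065,4.9991) (cross=42.569)
ex = (C−B)/|BC| = (0.9398,0.3418); ey = (-0.3418,0.9398)
P = B + -1.13·ex + 2.26·ey = (-2.3858,3.6601)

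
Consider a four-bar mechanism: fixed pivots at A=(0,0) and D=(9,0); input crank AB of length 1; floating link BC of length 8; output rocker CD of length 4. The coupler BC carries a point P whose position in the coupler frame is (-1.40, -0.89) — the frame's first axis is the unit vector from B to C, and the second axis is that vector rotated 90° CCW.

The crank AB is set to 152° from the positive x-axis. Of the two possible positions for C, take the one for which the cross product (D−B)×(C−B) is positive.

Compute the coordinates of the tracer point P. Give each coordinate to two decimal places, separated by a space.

-1.89 -0.85

A=(0,0), D=(9.00,0)
B = A + 1.00·(cos152°, sin152°) = (-0.8829, 0.4695)
|BD| = 9.8941
circle(B,8.00) ∩ circle(D,4.00): a=7.3727, h=3.1053
  candidates: C₊=(6.6288,3.2214) cross=30.724; C₋=(6.3341,-2.9821) cross=-30.724
  mode + wants cross > 0 → take C=(6.6288,3.2214) (cross=30.724)
ex = (C−B)/|BC| = (0.9390,0.3440); ey = (-0.3440,0.9390)
P = B + -1.40·ex + -0.89·ey = (-1.8914,-0.8478)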